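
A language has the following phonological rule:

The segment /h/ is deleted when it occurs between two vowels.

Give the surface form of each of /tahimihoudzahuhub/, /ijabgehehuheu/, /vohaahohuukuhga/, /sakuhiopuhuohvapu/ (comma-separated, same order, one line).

/tahimihoudzahuhub/: /h/ occurs between vowels /a/ and /i/, so it deletes. /h/ occurs between vowels /i/ and /o/, so it deletes. /h/ occurs between vowels /a/ and /u/, so it deletes. /h/ occurs between vowels /u/ and /u/, so it deletes. → [taimioudzauub].
/ijabgehehuheu/: /h/ occurs between vowels /e/ and /e/, so it deletes. /h/ occurs between vowels /e/ and /u/, so it deletes. /h/ occurs between vowels /u/ and /e/, so it deletes. → [ijabgeeueu].
/vohaahohuukuhga/: /h/ occurs between vowels /o/ and /a/, so it deletes. /h/ occurs between vowels /a/ and /o/, so it deletes. /h/ occurs between vowels /o/ and /u/, so it deletes. → [voaaouukuhga].
/sakuhiopuhuohvapu/: /h/ occurs between vowels /u/ and /i/, so it deletes. /h/ occurs between vowels /u/ and /u/, so it deletes. → [sakuiopuuohvapu].

taimioudzauub, ijabgeeueu, voaaouukuhga, sakuiopuuohvapu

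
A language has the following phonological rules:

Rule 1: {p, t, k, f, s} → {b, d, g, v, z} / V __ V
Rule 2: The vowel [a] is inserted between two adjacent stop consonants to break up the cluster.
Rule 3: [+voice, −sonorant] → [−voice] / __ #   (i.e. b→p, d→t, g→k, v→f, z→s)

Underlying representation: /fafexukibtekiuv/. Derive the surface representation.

favexugibategiuf

Rule 1 (intervocalic voicing): /f/ is a voiceless obstruent between vowels /a/ and /e/, so it voices to [v]. /k/ is a voiceless obstruent between vowels /u/ and /i/, so it voices to [g]. /k/ is a voiceless obstruent between vowels /e/ and /i/, so it voices to [g]. /fafexukibtekiuv/ → favexugibtegiuv.
Rule 2 (stop-cluster a-epenthesis): /b/ and /t/ form a stop–stop cluster, so [a] is inserted between them. /favexugibtegiuv/ → favexugibategiuv.
Rule 3 (final devoicing): /v/ is a voiced obstruent in word-final position, so it devoices to [f]. /favexugibategiuv/ → favexugibategiuf.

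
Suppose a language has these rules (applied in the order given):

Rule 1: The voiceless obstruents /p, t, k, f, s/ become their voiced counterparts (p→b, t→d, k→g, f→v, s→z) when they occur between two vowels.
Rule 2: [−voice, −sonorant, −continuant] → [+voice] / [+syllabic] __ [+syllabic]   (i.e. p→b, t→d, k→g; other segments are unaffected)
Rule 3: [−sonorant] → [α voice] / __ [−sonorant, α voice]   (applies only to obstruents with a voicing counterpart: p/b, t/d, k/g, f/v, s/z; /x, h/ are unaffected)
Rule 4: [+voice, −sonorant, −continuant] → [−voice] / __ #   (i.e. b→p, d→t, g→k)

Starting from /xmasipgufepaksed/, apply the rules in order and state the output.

xmazibguvebakset

Rule 1 (intervocalic voicing): /s/ is a voiceless obstruent between vowels /a/ and /i/, so it voices to [z]. /f/ is a voiceless obstruent between vowels /u/ and /e/, so it voices to [v]. /p/ is a voiceless obstruent between vowels /e/ and /a/, so it voices to [b]. /xmasipgufepaksed/ → xmazipguvebaksed.
Rule 2 (intervocalic voicing): no segment meets the environment; /xmazipguvebaksed/ is unchanged.
Rule 3 (regressive voicing assimilation): /p/ precedes the voiced obstruent /g/, so it voices to [b] by assimilation. /xmazipguvebaksed/ → xmazibguvebaksed.
Rule 4 (final devoicing): /d/ is a voiced stop in word-final position, so it devoices to [t]. /xmazibguvebaksed/ → xmazibguvebakset.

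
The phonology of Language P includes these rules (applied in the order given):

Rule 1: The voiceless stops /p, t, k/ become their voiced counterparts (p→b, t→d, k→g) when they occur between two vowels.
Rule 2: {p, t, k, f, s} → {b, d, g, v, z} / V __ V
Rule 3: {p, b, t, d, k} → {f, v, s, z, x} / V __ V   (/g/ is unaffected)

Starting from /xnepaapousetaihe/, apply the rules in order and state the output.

Rule 1 (intervocalic voicing): /p/ is a voiceless stop between vowels /e/ and /a/, so it voices to [b]. /p/ is a voiceless stop between vowels /a/ and /o/, so it voices to [b]. /t/ is a voiceless stop between vowels /e/ and /a/, so it voices to [d]. /xnepaapousetaihe/ → xnebaabousedaihe.
Rule 2 (intervocalic voicing): /s/ is a voiceless obstruent between vowels /u/ and /e/, so it voices to [z]. /xnebaabousedaihe/ → xnebaabouzedaihe.
Rule 3 (intervocalic spirantization): /b/ is a stop between vowels /e/ and /a/, so it spirantizes to the fricative [v]. /b/ is a stop between vowels /a/ and /o/, so it spirantizes to the fricative [v]. /d/ is a stop between vowels /e/ and /a/, so it spirantizes to the fricative [z]. /xnebaabouzedaihe/ → xnevaavouzezaihe.

xnevaavouzezaihe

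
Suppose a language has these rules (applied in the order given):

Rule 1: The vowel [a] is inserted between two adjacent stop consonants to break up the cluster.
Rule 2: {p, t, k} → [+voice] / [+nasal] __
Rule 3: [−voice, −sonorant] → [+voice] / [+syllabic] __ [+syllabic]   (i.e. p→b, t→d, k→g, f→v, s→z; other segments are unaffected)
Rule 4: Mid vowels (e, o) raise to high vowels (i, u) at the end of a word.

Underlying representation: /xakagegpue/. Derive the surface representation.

xagagegabui

Rule 1 (stop-cluster a-epenthesis): /g/ and /p/ form a stop–stop cluster, so [a] is inserted between them. /xakagegpue/ → xakagegapue.
Rule 2 (post-nasal voicing): no segment meets the environment; /xakagegapue/ is unchanged.
Rule 3 (intervocalic voicing): /k/ is a voiceless obstruent between vowels /a/ and /a/, so it voices to [g]. /p/ is a voiceless obstruent between vowels /a/ and /u/, so it voices to [b]. /xakagegapue/ → xagagegabue.
Rule 4 (final vowel raising): /e/ is a mid vowel in word-final position, so it raises to [i]. /xagagegabue/ → xagagegabui.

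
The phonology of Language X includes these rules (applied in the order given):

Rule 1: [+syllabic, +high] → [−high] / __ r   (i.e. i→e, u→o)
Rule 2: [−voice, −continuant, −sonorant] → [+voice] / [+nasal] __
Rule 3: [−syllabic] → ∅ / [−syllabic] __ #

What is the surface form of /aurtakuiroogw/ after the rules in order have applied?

aortakueroog

Rule 1 (pre-rhotic lowering): /u/ is a high vowel immediately before /r/, so it lowers to [o]. /i/ is a high vowel immediately before /r/, so it lowers to [e]. /aurtakuiroogw/ → aortakueroogw.
Rule 2 (post-nasal voicing): no segment meets the environment; /aortakueroogw/ is unchanged.
Rule 3 (final cluster simplification): /w/ is the second consonant of a word-final cluster /gw/, so it deletes. /aortakueroogw/ → aortakueroog.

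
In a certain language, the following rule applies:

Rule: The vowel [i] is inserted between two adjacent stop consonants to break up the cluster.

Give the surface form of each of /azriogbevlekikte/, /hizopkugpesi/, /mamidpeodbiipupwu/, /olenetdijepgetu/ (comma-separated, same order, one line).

/azriogbevlekikte/: /g/ and /b/ form a stop–stop cluster, so [i] is inserted between them. /k/ and /t/ form a stop–stop cluster, so [i] is inserted between them. → [azriogibevlekikite].
/hizopkugpesi/: /p/ and /k/ form a stop–stop cluster, so [i] is inserted between them. /g/ and /p/ form a stop–stop cluster, so [i] is inserted between them. → [hizopikugipesi].
/mamidpeodbiipupwu/: /d/ and /p/ form a stop–stop cluster, so [i] is inserted between them. /d/ and /b/ form a stop–stop cluster, so [i] is inserted between them. → [mamidipeodibiipupwu].
/olenetdijepgetu/: /t/ and /d/ form a stop–stop cluster, so [i] is inserted between them. /p/ and /g/ form a stop–stop cluster, so [i] is inserted between them. → [olenetidijepigetu].

azriogibevlekikite, hizopikugipesi, mamidipeodibiipupwu, olenetidijepigetu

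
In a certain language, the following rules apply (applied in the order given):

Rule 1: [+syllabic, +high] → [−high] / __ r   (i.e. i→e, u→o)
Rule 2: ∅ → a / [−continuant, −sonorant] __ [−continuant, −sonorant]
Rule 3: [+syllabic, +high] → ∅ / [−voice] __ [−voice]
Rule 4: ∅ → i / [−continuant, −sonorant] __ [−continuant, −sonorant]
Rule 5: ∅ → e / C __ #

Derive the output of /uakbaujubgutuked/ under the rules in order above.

uakabaujubagutikede

Rule 1 (pre-rhotic lowering): no segment meets the environment; /uakbaujubgutuked/ is unchanged.
Rule 2 (stop-cluster a-epenthesis): /k/ and /b/ form a stop–stop cluster, so [a] is inserted between them. /b/ and /g/ form a stop–stop cluster, so [a] is inserted between them. /uakbaujubgutuked/ → uakabaujubagutuked.
Rule 3 (high vowel syncope): /u/ is a high vowel flanked by voiceless consonants /t/ and /k/, so it deletes. /uakabaujubagutuked/ → uakabaujubagutked.
Rule 4 (stop-cluster i-epenthesis): /t/ and /k/ form a stop–stop cluster, so [i] is inserted between them. /uakabaujubagutked/ → uakabaujubagutiked.
Rule 5 (final e-epenthesis): the form ends in the consonant /d/, so [e] is inserted word-finally. /uakabaujubagutiked/ → uakabaujubagutikede.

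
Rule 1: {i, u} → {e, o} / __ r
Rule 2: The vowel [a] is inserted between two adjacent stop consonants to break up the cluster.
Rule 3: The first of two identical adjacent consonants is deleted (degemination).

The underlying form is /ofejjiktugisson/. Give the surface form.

Rule 1 (pre-rhotic lowering): no segment meets the environment; /ofejjiktugisson/ is unchanged.
Rule 2 (stop-cluster a-epenthesis): /k/ and /t/ form a stop–stop cluster, so [a] is inserted between them. /ofejjiktugisson/ → ofejjikatugisson.
Rule 3 (degemination): /jj/ is a geminate; the first /j/ deletes. /ss/ is a geminate; the first /s/ deletes. /ofejjikatugisson/ → ofejikatugison.

ofejikatugison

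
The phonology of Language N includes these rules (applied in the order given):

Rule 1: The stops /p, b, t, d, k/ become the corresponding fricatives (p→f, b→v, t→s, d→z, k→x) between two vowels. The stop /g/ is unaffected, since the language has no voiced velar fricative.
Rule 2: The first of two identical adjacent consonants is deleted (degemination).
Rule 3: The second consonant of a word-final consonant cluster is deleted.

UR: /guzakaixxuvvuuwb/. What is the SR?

Rule 1 (intervocalic spirantization): /k/ is a stop between vowels /a/ and /a/, so it spirantizes to the fricative [x]. /guzakaixxuvvuuwb/ → guzaxaixxuvvuuwb.
Rule 2 (degemination): /xx/ is a geminate; the first /x/ deletes. /vv/ is a geminate; the first /v/ deletes. /guzaxaixxuvvuuwb/ → guzaxaixuvuuwb.
Rule 3 (final cluster simplification): /b/ is the second consonant of a word-final cluster /wb/, so it deletes. /guzaxaixuvuuwb/ → guzaxaixuvuuw.

guzaxaixuvuuw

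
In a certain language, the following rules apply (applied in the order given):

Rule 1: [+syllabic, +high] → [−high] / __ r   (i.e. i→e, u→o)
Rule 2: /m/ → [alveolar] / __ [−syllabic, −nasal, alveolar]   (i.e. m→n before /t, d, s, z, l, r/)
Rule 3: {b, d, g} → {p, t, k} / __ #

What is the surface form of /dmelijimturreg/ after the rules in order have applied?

Rule 1 (pre-rhotic lowering): /u/ is a high vowel immediately before /r/, so it lowers to [o]. /dmelijimturreg/ → dmelijimtorreg.
Rule 2 (nasal place assimilation): /m/ precedes the alveolar consonant /t/, so it assimilates in place to [n]. /dmelijimtorreg/ → dmelijintorreg.
Rule 3 (final devoicing): /g/ is a voiced stop in word-final position, so it devoices to [k]. /dmelijintorreg/ → dmelijintorrek.

dmelijintorrek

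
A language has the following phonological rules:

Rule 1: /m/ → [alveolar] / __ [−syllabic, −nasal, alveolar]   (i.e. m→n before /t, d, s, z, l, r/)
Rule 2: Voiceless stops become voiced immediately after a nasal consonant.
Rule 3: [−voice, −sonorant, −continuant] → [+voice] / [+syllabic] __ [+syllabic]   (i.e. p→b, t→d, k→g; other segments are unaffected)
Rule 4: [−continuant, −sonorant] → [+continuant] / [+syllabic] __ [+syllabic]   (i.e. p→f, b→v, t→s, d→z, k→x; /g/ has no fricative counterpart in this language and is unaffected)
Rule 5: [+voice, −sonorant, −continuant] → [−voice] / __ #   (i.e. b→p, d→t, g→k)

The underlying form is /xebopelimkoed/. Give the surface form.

Rule 1 (nasal place assimilation): no segment meets the environment; /xebopelimkoed/ is unchanged.
Rule 2 (post-nasal voicing): /k/ is a voiceless stop immediately after the nasal /m/, so it voices to [g]. /xebopelimkoed/ → xebopelimgoed.
Rule 3 (intervocalic voicing): /p/ is a voiceless stop between vowels /o/ and /e/, so it voices to [b]. /xebopelimgoed/ → xebobelimgoed.
Rule 4 (intervocalic spirantization): /b/ is a stop between vowels /e/ and /o/, so it spirantizes to the fricative [v]. /b/ is a stop between vowels /o/ and /e/, so it spirantizes to the fricative [v]. /xebobelimgoed/ → xevovelimgoed.
Rule 5 (final devoicing): /d/ is a voiced stop in word-final position, so it devoices to [t]. /xevovelimgoed/ → xevovelimgoet.

xevovelimgoet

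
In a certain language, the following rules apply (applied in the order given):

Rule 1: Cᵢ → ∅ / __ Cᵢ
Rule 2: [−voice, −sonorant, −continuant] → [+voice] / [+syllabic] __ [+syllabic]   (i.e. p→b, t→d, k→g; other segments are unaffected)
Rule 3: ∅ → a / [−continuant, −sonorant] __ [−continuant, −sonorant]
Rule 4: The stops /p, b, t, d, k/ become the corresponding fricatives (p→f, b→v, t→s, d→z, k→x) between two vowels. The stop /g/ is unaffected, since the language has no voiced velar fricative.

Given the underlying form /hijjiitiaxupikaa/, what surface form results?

hijiiziaxuvigaa

Rule 1 (degemination): /jj/ is a geminate; the first /j/ deletes. /hijjiitiaxupikaa/ → hijiitiaxupikaa.
Rule 2 (intervocalic voicing): /t/ is a voiceless stop between vowels /i/ and /i/, so it voices to [d]. /p/ is a voiceless stop between vowels /u/ and /i/, so it voices to [b]. /k/ is a voiceless stop between vowels /i/ and /a/, so it voices to [g]. /hijiitiaxupikaa/ → hijiidiaxubigaa.
Rule 3 (stop-cluster a-epenthesis): no segment meets the environment; /hijiidiaxubigaa/ is unchanged.
Rule 4 (intervocalic spirantization): /d/ is a stop between vowels /i/ and /i/, so it spirantizes to the fricative [z]. /b/ is a stop between vowels /u/ and /i/, so it spirantizes to the fricative [v]. /hijiidiaxubigaa/ → hijiiziaxuvigaa.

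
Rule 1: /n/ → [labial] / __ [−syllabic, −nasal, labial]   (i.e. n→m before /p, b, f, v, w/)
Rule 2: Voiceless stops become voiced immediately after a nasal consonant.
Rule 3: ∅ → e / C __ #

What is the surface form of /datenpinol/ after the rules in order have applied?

Rule 1 (nasal place assimilation): /n/ precedes the labial consonant /p/, so it assimilates in place to [m]. /datenpinol/ → datempinol.
Rule 2 (post-nasal voicing): /p/ is a voiceless stop immediately after the nasal /m/, so it voices to [b]. /datempinol/ → datembinol.
Rule 3 (final e-epenthesis): the form ends in the consonant /l/, so [e] is inserted word-finally. /datembinol/ → datembinole.

datembinole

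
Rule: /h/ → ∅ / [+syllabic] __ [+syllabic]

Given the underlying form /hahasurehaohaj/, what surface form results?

haasureaoaj

/h/ occurs between vowels /a/ and /a/, so it deletes.
/h/ occurs between vowels /e/ and /a/, so it deletes.
/h/ occurs between vowels /o/ and /a/, so it deletes.
The other instance of /h/ does not occur in the required environment and remains unchanged.
Surface form: [haasureaoaj].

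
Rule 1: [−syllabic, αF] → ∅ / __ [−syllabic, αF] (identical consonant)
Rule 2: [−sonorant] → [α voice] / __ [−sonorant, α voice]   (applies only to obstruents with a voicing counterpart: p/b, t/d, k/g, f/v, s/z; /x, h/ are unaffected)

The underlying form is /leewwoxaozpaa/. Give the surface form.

leewoxaospaa

Rule 1 (degemination): /ww/ is a geminate; the first /w/ deletes. /leewwoxaozpaa/ → leewoxaozpaa.
Rule 2 (regressive voicing assimilation): /z/ precedes the voiceless obstruent /p/, so it devoices to [s] by assimilation. /leewoxaozpaa/ → leewoxaospaa.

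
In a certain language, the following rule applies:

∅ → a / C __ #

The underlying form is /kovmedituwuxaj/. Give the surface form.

kovmedituwuxaja

the form ends in the consonant /j/, so [a] is inserted word-finally.
Surface form: [kovmedituwuxaja].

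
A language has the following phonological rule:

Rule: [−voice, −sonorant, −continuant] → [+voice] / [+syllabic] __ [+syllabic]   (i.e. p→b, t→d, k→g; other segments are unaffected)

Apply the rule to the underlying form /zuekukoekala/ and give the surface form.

/k/ is a voiceless stop between vowels /e/ and /u/, so it voices to [g].
/k/ is a voiceless stop between vowels /u/ and /o/, so it voices to [g].
/k/ is a voiceless stop between vowels /e/ and /a/, so it voices to [g].
Surface form: [zuegugoegala].

zuegugoegala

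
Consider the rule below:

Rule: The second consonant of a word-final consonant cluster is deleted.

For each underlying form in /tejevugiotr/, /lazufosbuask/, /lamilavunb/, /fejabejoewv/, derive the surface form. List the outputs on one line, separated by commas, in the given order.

tejevugiot, lazufosbuas, lamilavun, fejabejoew

/tejevugiotr/: /r/ is the second consonant of a word-final cluster /tr/, so it deletes. → [tejevugiot].
/lazufosbuask/: /k/ is the second consonant of a word-final cluster /sk/, so it deletes. → [lazufosbuas].
/lamilavunb/: /b/ is the second consonant of a word-final cluster /nb/, so it deletes. → [lamilavun].
/fejabejoewv/: /v/ is the second consonant of a word-final cluster /wv/, so it deletes. → [fejabejoew].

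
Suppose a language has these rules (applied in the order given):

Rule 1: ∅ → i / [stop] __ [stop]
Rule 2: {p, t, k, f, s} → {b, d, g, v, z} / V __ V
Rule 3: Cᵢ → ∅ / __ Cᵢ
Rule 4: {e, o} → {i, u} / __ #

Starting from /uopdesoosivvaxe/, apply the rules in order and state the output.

uobidezoozivaxi

Rule 1 (stop-cluster i-epenthesis): /p/ and /d/ form a stop–stop cluster, so [i] is inserted between them. /uopdesoosivvaxe/ → uopidesoosivvaxe.
Rule 2 (intervocalic voicing): /p/ is a voiceless obstruent between vowels /o/ and /i/, so it voices to [b]. /s/ is a voiceless obstruent between vowels /e/ and /o/, so it voices to [z]. /s/ is a voiceless obstruent between vowels /o/ and /i/, so it voices to [z]. /uopidesoosivvaxe/ → uobidezoozivvaxe.
Rule 3 (degemination): /vv/ is a geminate; the first /v/ deletes. /uobidezoozivvaxe/ → uobidezoozivaxe.
Rule 4 (final vowel raising): /e/ is a mid vowel in word-final position, so it raises to [i]. /uobidezoozivaxe/ → uobidezoozivaxi.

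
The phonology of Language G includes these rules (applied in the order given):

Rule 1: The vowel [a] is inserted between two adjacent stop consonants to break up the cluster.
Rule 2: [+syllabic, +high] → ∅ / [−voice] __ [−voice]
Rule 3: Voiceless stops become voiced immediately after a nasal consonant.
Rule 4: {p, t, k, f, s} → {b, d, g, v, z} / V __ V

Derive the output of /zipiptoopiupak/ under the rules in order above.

zippadoobiubak

Rule 1 (stop-cluster a-epenthesis): /p/ and /t/ form a stop–stop cluster, so [a] is inserted between them. /zipiptoopiupak/ → zipipatoopiupak.
Rule 2 (high vowel syncope): /i/ is a high vowel flanked by voiceless consonants /p/ and /p/, so it deletes. /zipipatoopiupak/ → zippatoopiupak.
Rule 3 (post-nasal voicing): no segment meets the environment; /zippatoopiupak/ is unchanged.
Rule 4 (intervocalic voicing): /t/ is a voiceless obstruent between vowels /a/ and /o/, so it voices to [d]. /p/ is a voiceless obstruent between vowels /o/ and /i/, so it voices to [b]. /p/ is a voiceless obstruent between vowels /u/ and /a/, so it voices to [b]. /zippatoopiupak/ → zippadoobiubak.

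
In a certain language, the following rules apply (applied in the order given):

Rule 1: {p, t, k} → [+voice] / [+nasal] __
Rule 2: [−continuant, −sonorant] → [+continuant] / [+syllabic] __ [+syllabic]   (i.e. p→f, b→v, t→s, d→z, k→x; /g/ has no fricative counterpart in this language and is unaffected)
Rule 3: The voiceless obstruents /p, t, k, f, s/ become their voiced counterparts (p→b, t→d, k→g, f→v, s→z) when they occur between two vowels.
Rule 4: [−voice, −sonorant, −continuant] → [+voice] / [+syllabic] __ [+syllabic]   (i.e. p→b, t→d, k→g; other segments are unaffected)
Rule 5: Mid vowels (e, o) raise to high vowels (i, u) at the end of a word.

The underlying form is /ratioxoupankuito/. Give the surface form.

Rule 1 (post-nasal voicing): /k/ is a voiceless stop immediately after the nasal /n/, so it voices to [g]. /ratioxoupankuito/ → ratioxoupanguito.
Rule 2 (intervocalic spirantization): /t/ is a stop between vowels /a/ and /i/, so it spirantizes to the fricative [s]. /p/ is a stop between vowels /u/ and /a/, so it spirantizes to the fricative [f]. /t/ is a stop between vowels /i/ and /o/, so it spirantizes to the fricative [s]. /ratioxoupanguito/ → rasioxoufanguiso.
Rule 3 (intervocalic voicing): /s/ is a voiceless obstruent between vowels /a/ and /i/, so it voices to [z]. /f/ is a voiceless obstruent between vowels /u/ and /a/, so it voices to [v]. /s/ is a voiceless obstruent between vowels /i/ and /o/, so it voices to [z]. /rasioxoufanguiso/ → razioxouvanguizo.
Rule 4 (intervocalic voicing): no segment meets the environment; /razioxouvanguizo/ is unchanged.
Rule 5 (final vowel raising): /o/ is a mid vowel in word-final position, so it raises to [u]. /razioxouvanguizo/ → razioxouvanguizu.

razioxouvanguizu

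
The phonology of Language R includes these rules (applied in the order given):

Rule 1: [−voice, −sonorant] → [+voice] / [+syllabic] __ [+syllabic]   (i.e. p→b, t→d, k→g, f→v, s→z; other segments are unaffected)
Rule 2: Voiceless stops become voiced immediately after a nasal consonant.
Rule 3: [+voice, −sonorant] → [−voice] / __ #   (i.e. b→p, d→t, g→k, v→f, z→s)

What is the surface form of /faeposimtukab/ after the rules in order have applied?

Rule 1 (intervocalic voicing): /p/ is a voiceless obstruent between vowels /e/ and /o/, so it voices to [b]. /s/ is a voiceless obstruent between vowels /o/ and /i/, so it voices to [z]. /k/ is a voiceless obstruent between vowels /u/ and /a/, so it voices to [g]. /faeposimtukab/ → faebozimtugab.
Rule 2 (post-nasal voicing): /t/ is a voiceless stop immediately after the nasal /m/, so it voices to [d]. /faebozimtugab/ → faebozimdugab.
Rule 3 (final devoicing): /b/ is a voiced obstruent in word-final position, so it devoices to [p]. /faebozimdugab/ → faebozimdugap.

faebozimdugap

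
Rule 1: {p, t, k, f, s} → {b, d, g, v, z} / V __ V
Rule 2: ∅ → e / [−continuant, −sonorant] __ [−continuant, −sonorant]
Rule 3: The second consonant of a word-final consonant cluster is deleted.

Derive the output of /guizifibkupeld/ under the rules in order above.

Rule 1 (intervocalic voicing): /f/ is a voiceless obstruent between vowels /i/ and /i/, so it voices to [v]. /p/ is a voiceless obstruent between vowels /u/ and /e/, so it voices to [b]. /guizifibkupeld/ → guizivibkubeld.
Rule 2 (stop-cluster e-epenthesis): /b/ and /k/ form a stop–stop cluster, so [e] is inserted between them. /guizivibkubeld/ → guizivibekubeld.
Rule 3 (final cluster simplification): /d/ is the second consonant of a word-final cluster /ld/, so it deletes. /guizivibekubeld/ → guizivibekubel.

guizivibekubel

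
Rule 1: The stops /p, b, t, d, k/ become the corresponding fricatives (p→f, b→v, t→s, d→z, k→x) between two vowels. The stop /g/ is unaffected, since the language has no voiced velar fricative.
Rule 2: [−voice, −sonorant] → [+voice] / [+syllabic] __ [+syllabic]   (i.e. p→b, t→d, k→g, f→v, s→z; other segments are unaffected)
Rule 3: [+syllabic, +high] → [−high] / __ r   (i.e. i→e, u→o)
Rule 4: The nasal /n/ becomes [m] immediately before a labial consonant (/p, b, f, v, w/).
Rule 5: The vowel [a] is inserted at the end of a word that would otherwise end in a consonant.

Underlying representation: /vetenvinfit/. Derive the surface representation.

Rule 1 (intervocalic spirantization): /t/ is a stop between vowels /e/ and /e/, so it spirantizes to the fricative [s]. /vetenvinfit/ → vesenvinfit.
Rule 2 (intervocalic voicing): /s/ is a voiceless obstruent between vowels /e/ and /e/, so it voices to [z]. /vesenvinfit/ → vezenvinfit.
Rule 3 (pre-rhotic lowering): no segment meets the environment; /vezenvinfit/ is unchanged.
Rule 4 (nasal place assimilation): /n/ precedes the labial consonant /v/, so it assimilates in place to [m]. /n/ precedes the labial consonant /f/, so it assimilates in place to [m]. /vezenvinfit/ → vezemvimfit.
Rule 5 (final a-epenthesis): the form ends in the consonant /t/, so [a] is inserted word-finally. /vezemvimfit/ → vezemvimfita.

vezemvimfita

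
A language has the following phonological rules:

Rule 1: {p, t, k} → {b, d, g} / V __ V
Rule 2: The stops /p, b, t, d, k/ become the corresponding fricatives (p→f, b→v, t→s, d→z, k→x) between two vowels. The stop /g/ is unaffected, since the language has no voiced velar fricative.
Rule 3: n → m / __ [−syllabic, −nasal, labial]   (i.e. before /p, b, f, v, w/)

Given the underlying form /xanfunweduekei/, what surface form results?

Rule 1 (intervocalic voicing): /k/ is a voiceless stop between vowels /e/ and /e/, so it voices to [g]. /xanfunweduekei/ → xanfunweduegei.
Rule 2 (intervocalic spirantization): /d/ is a stop between vowels /e/ and /u/, so it spirantizes to the fricative [z]. /xanfunweduegei/ → xanfunwezuegei.
Rule 3 (nasal place assimilation): /n/ precedes the labial consonant /f/, so it assimilates in place to [m]. /n/ precedes the labial consonant /w/, so it assimilates in place to [m]. /xanfunwezuegei/ → xamfumwezuegei.

xamfumwezuegei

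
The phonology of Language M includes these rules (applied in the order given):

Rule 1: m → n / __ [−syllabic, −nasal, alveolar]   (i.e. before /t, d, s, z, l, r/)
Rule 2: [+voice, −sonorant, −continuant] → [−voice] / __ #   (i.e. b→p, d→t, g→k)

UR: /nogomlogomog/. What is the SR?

Rule 1 (nasal place assimilation): /m/ precedes the alveolar consonant /l/, so it assimilates in place to [n]. /nogomlogomog/ → nogonlogomog.
Rule 2 (final devoicing): /g/ is a voiced stop in word-final position, so it devoices to [k]. /nogonlogomog/ → nogonlogomok.

nogonlogomok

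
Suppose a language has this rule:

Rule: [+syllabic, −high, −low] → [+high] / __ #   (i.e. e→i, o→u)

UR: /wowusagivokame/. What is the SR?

wowusagivokami

/e/ is a mid vowel in word-final position, so it raises to [i].
The other instances of /o/ do not occur in the required environment and remain unchanged.
Surface form: [wowusagivokami].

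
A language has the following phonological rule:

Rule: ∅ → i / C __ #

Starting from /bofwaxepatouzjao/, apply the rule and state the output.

bofwaxepatouzjao

No segment of /bofwaxepatouzjao/ meets the structural description of the rule, so the form surfaces unchanged.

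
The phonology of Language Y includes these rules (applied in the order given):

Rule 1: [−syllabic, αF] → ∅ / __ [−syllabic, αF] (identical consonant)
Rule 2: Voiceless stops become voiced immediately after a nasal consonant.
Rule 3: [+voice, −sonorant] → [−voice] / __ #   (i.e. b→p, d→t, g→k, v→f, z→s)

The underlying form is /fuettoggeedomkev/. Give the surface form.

fuetogeedomgef

Rule 1 (degemination): /tt/ is a geminate; the first /t/ deletes. /gg/ is a geminate; the first /g/ deletes. /fuettoggeedomkev/ → fuetogeedomkev.
Rule 2 (post-nasal voicing): /k/ is a voiceless stop immediately after the nasal /m/, so it voices to [g]. /fuetogeedomkev/ → fuetogeedomgev.
Rule 3 (final devoicing): /v/ is a voiced obstruent in word-final position, so it devoices to [f]. /fuetogeedomgev/ → fuetogeedomgef.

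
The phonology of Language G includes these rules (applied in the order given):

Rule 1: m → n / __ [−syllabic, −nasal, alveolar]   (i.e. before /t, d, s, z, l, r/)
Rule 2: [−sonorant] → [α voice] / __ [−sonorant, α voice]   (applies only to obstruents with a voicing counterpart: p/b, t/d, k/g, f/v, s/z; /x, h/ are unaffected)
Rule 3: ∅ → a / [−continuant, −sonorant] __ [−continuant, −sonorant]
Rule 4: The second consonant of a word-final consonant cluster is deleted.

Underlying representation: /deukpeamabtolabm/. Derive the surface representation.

deukapeamapatolab

Rule 1 (nasal place assimilation): no segment meets the environment; /deukpeamabtolabm/ is unchanged.
Rule 2 (regressive voicing assimilation): /b/ precedes the voiceless obstruent /t/, so it devoices to [p] by assimilation. /deukpeamabtolabm/ → deukpeamaptolabm.
Rule 3 (stop-cluster a-epenthesis): /k/ and /p/ form a stop–stop cluster, so [a] is inserted between them. /p/ and /t/ form a stop–stop cluster, so [a] is inserted between them. /deukpeamaptolabm/ → deukapeamapatolabm.
Rule 4 (final cluster simplification): /m/ is the second consonant of a word-final cluster /bm/, so it deletes. /deukapeamapatolabm/ → deukapeamapatolab.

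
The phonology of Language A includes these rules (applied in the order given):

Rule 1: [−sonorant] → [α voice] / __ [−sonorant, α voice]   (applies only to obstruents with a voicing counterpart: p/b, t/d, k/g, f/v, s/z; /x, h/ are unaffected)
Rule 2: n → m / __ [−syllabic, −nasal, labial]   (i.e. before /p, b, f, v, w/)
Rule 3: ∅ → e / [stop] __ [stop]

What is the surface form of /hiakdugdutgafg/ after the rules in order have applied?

hiagedugedudegavg

Rule 1 (regressive voicing assimilation): /k/ precedes the voiced obstruent /d/, so it voices to [g] by assimilation. /t/ precedes the voiced obstruent /g/, so it voices to [d] by assimilation. /f/ precedes the voiced obstruent /g/, so it voices to [v] by assimilation. /hiakdugdutgafg/ → hiagdugdudgavg.
Rule 2 (nasal place assimilation): no segment meets the environment; /hiagdugdudgavg/ is unchanged.
Rule 3 (stop-cluster e-epenthesis): /g/ and /d/ form a stop–stop cluster, so [e] is inserted between them. /g/ and /d/ form a stop–stop cluster, so [e] is inserted between them. /d/ and /g/ form a stop–stop cluster, so [e] is inserted between them. /hiagdugdudgavg/ → hiagedugedudegavg.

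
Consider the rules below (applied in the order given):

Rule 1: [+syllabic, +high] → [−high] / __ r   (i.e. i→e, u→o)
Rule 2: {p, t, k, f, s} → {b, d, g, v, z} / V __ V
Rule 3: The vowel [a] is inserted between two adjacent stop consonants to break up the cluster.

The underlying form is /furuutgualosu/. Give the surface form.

Rule 1 (pre-rhotic lowering): /u/ is a high vowel immediately before /r/, so it lowers to [o]. /furuutgualosu/ → foruutgualosu.
Rule 2 (intervocalic voicing): /s/ is a voiceless obstruent between vowels /o/ and /u/, so it voices to [z]. /foruutgualosu/ → foruutgualozu.
Rule 3 (stop-cluster a-epenthesis): /t/ and /g/ form a stop–stop cluster, so [a] is inserted between them. /foruutgualozu/ → foruutagualozu.

foruutagualozu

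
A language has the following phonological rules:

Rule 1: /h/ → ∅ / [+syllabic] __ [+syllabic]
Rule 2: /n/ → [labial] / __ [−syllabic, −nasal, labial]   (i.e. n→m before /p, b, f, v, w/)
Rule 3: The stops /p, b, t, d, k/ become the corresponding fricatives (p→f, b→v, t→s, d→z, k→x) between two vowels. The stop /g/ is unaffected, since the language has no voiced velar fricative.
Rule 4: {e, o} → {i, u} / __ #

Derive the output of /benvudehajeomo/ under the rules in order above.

Rule 1 (intervocalic h-deletion): /h/ occurs between vowels /e/ and /a/, so it deletes. /benvudehajeomo/ → benvudeajeomo.
Rule 2 (nasal place assimilation): /n/ precedes the labial consonant /v/, so it assimilates in place to [m]. /benvudeajeomo/ → bemvudeajeomo.
Rule 3 (intervocalic spirantization): /d/ is a stop between vowels /u/ and /e/, so it spirantizes to the fricative [z]. /bemvudeajeomo/ → bemvuzeajeomo.
Rule 4 (final vowel raising): /o/ is a mid vowel in word-final position, so it raises to [u]. /bemvuzeajeomo/ → bemvuzeajeomu.

bemvuzeajeomu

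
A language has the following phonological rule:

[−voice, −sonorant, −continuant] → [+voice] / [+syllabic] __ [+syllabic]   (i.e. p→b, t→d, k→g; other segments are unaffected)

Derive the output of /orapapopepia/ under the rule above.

/p/ is a voiceless stop between vowels /a/ and /a/, so it voices to [b].
/p/ is a voiceless stop between vowels /a/ and /o/, so it voices to [b].
/p/ is a voiceless stop between vowels /o/ and /e/, so it voices to [b].
/p/ is a voiceless stop between vowels /e/ and /i/, so it voices to [b].
Surface form: [orababobebia].

orababobebia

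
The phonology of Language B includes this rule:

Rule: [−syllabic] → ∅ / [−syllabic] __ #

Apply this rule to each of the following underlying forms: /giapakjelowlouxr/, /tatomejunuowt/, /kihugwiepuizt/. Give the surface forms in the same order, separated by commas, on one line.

/giapakjelowlouxr/: /r/ is the second consonant of a word-final cluster /xr/, so it deletes. → [giapakjelowloux].
/tatomejunuowt/: /t/ is the second consonant of a word-final cluster /wt/, so it deletes. → [tatomejunuow].
/kihugwiepuizt/: /t/ is the second consonant of a word-final cluster /zt/, so it deletes. → [kihugwiepuiz].

giapakjelowloux, tatomejunuow, kihugwiepuiz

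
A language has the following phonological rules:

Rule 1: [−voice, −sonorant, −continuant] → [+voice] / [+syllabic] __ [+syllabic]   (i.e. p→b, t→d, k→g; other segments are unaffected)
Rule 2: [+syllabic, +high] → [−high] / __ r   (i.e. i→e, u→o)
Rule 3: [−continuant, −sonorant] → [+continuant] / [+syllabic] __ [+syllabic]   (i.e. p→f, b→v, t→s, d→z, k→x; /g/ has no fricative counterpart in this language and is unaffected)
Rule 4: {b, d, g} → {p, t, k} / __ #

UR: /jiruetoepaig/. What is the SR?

Rule 1 (intervocalic voicing): /t/ is a voiceless stop between vowels /e/ and /o/, so it voices to [d]. /p/ is a voiceless stop between vowels /e/ and /a/, so it voices to [b]. /jiruetoepaig/ → jiruedoebaig.
Rule 2 (pre-rhotic lowering): /i/ is a high vowel immediately before /r/, so it lowers to [e]. /jiruedoebaig/ → jeruedoebaig.
Rule 3 (intervocalic spirantization): /d/ is a stop between vowels /e/ and /o/, so it spirantizes to the fricative [z]. /b/ is a stop between vowels /e/ and /a/, so it spirantizes to the fricative [v]. /jeruedoebaig/ → jeruezoevaig.
Rule 4 (final devoicing): /g/ is a voiced stop in word-final position, so it devoices to [k]. /jeruezoevaig/ → jeruezoevaik.

jeruezoevaik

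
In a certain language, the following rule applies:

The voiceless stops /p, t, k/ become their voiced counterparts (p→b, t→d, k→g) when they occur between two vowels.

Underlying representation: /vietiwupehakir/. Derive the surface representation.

/t/ is a voiceless stop between vowels /e/ and /i/, so it voices to [d].
/p/ is a voiceless stop between vowels /u/ and /e/, so it voices to [b].
/k/ is a voiceless stop between vowels /a/ and /i/, so it voices to [g].
Surface form: [viediwubehagir].

viediwubehagir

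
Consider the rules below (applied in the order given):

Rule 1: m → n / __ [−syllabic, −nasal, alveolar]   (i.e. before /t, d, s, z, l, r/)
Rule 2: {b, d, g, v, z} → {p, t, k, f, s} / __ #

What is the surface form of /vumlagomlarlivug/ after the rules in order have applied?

vunlagonlarlivuk

Rule 1 (nasal place assimilation): /m/ precedes the alveolar consonant /l/, so it assimilates in place to [n]. /m/ precedes the alveolar consonant /l/, so it assimilates in place to [n]. /vumlagomlarlivug/ → vunlagonlarlivug.
Rule 2 (final devoicing): /g/ is a voiced obstruent in word-final position, so it devoices to [k]. /vunlagonlarlivug/ → vunlagonlarlivuk.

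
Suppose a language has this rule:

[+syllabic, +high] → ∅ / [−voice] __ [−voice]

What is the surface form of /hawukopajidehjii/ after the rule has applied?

No segment of /hawukopajidehjii/ meets the structural description of the rule, so the form surfaces unchanged.

hawukopajidehjii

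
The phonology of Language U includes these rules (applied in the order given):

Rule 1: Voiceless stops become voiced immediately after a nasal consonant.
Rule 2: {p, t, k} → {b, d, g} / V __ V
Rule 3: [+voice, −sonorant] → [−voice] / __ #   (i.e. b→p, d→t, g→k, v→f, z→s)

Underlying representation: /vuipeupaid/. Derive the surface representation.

Rule 1 (post-nasal voicing): no segment meets the environment; /vuipeupaid/ is unchanged.
Rule 2 (intervocalic voicing): /p/ is a voiceless stop between vowels /i/ and /e/, so it voices to [b]. /p/ is a voiceless stop between vowels /u/ and /a/, so it voices to [b]. /vuipeupaid/ → vuibeubaid.
Rule 3 (final devoicing): /d/ is a voiced obstruent in word-final position, so it devoices to [t]. /vuibeubaid/ → vuibeubait.

vuibeubait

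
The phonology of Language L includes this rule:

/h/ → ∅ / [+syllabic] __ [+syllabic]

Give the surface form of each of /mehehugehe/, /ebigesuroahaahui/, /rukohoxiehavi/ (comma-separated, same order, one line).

meeugee, ebigesuroaaaui, rukooxieavi

/mehehugehe/: /h/ occurs between vowels /e/ and /e/, so it deletes. /h/ occurs between vowels /e/ and /u/, so it deletes. /h/ occurs between vowels /e/ and /e/, so it deletes. → [meeugee].
/ebigesuroahaahui/: /h/ occurs between vowels /a/ and /a/, so it deletes. /h/ occurs between vowels /a/ and /u/, so it deletes. → [ebigesuroaaaui].
/rukohoxiehavi/: /h/ occurs between vowels /o/ and /o/, so it deletes. /h/ occurs between vowels /e/ and /a/, so it deletes. → [rukooxieavi].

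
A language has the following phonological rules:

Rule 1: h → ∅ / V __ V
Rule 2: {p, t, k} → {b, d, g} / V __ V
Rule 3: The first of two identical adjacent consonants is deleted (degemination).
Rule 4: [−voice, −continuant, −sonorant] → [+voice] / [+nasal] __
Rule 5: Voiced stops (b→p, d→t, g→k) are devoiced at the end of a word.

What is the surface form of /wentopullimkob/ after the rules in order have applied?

Rule 1 (intervocalic h-deletion): no segment meets the environment; /wentopullimkob/ is unchanged.
Rule 2 (intervocalic voicing): /p/ is a voiceless stop between vowels /o/ and /u/, so it voices to [b]. /wentopullimkob/ → wentobullimkob.
Rule 3 (degemination): /ll/ is a geminate; the first /l/ deletes. /wentobullimkob/ → wentobulimkob.
Rule 4 (post-nasal voicing): /t/ is a voiceless stop immediately after the nasal /n/, so it voices to [d]. /k/ is a voiceless stop immediately after the nasal /m/, so it voices to [g]. /wentobulimkob/ → wendobulimgob.
Rule 5 (final devoicing): /b/ is a voiced stop in word-final position, so it devoices to [p]. /wendobulimgob/ → wendobulimgop.

wendobulimgop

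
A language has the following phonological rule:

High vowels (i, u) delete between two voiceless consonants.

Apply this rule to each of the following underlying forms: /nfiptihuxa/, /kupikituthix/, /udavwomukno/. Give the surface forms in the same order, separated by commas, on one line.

nfpthxa, kpktthx, udavwomukno

/nfiptihuxa/: /i/ is a high vowel flanked by voiceless consonants /f/ and /p/, so it deletes. /i/ is a high vowel flanked by voiceless consonants /t/ and /h/, so it deletes. /u/ is a high vowel flanked by voiceless consonants /h/ and /x/, so it deletes. → [nfpthxa].
/kupikituthix/: /u/ is a high vowel flanked by voiceless consonants /k/ and /p/, so it deletes. /i/ is a high vowel flanked by voiceless consonants /p/ and /k/, so it deletes. /i/ is a high vowel flanked by voiceless consonants /k/ and /t/, so it deletes. /u/ is a high vowel flanked by voiceless consonants /t/ and /t/, so it deletes. /i/ is a high vowel flanked by voiceless consonants /h/ and /x/, so it deletes. → [kpktthx].
/udavwomukno/: the rule's environment is not met; surfaces unchanged as [udavwomukno].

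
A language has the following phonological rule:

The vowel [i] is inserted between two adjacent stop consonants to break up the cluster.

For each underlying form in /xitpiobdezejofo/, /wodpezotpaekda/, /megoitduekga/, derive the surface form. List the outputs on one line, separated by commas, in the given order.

xitipiobidezejofo, wodipezotipaekida, megoitiduekiga

/xitpiobdezejofo/: /t/ and /p/ form a stop–stop cluster, so [i] is inserted between them. /b/ and /d/ form a stop–stop cluster, so [i] is inserted between them. → [xitipiobidezejofo].
/wodpezotpaekda/: /d/ and /p/ form a stop–stop cluster, so [i] is inserted between them. /t/ and /p/ form a stop–stop cluster, so [i] is inserted between them. /k/ and /d/ form a stop–stop cluster, so [i] is inserted between them. → [wodipezotipaekida].
/megoitduekga/: /t/ and /d/ form a stop–stop cluster, so [i] is inserted between them. /k/ and /g/ form a stop–stop cluster, so [i] is inserted between them. → [megoitiduekiga].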